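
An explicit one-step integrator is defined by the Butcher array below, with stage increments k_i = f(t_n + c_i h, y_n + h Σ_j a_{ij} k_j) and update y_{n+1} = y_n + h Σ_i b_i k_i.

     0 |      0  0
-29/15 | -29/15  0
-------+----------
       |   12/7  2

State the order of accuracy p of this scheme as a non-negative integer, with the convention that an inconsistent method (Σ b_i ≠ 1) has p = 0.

0

b = (12/7, 2)
c = (0, -29/15)
Σ b_i: 12/7·1 + 2·1 = 26/7 ≠ 1 ⇒ order 0.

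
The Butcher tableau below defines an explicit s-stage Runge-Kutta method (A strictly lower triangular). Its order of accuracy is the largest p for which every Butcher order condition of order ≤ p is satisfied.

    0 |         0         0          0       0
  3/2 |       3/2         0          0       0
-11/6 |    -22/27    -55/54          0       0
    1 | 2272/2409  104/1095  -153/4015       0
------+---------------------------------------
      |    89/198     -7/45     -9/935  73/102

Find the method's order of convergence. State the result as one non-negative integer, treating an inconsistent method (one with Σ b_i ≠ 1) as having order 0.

b = (89/198, -7/45, -9/935, 73/102)
c = (0, 3/2, -11/6, 1)
Ac = (0, 0, -55/36, 31/146)
Σ b_i: 89/198·1 + (-7/45)·1 + (-9/935)·1 + 73/102·1 = 1 ✓
b·c: (-7/45)·3/2 + (-9/935)·(-11/6) + 73/102·1 = 1/2 ✓
b·c²: (-7/45)·9/4 + (-9/935)·121/36 + 73/102·1 = 1/3 ✓
b·Ac: (-9/935)·(-55/36) + 73/102·31/146 = 1/6 ✓
b·c³: (-7/45)·27/8 + (-9/935)·(-1331/216) + 73/102·1 = 1/4 ✓
b·(c∘Ac): (-9/935)·605/216 + 73/102·31/146 = 1/8 ✓
b·Ac²: (-9/935)·(-55/24) + 73/102·25/292 = 1/12 ✓
b·A²c: 73/102·17/292 = 1/24 ✓; 4 stages ⇒ order 4.

4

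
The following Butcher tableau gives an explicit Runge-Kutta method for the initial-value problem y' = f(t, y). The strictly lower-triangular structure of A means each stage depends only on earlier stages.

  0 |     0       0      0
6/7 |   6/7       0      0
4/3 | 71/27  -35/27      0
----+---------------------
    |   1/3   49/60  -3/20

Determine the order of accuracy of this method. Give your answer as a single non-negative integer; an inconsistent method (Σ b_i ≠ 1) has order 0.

b = (1/3, 49/60, -3/20)
c = (0, 6/7, 4/3)
Ac = (0, 0, -10/9)
Σ b_i: 1/3·1 + 49/60·1 + (-3/20)·1 = 1 ✓
b·c: 49/60·6/7 + (-3/20)·4/3 = 1/2 ✓
b·c²: 49/60·36/49 + (-3/20)·16/9 = 1/3 ✓
b·Ac: (-3/20)·(-10/9) = 1/6 ✓; 3 stages ⇒ order 3.

3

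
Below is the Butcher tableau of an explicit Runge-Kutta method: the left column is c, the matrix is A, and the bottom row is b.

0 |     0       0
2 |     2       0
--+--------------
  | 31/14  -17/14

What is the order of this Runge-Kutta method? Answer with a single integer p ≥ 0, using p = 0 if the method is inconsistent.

b = (31/14, -17/14)
c = (0, 2)
Σ b_i: 31/14·1 + (-17/14)·1 = 1 ✓
b·c: (-17/14)·2 = -17/7 ≠ 1/2 ⇒ order 1.

1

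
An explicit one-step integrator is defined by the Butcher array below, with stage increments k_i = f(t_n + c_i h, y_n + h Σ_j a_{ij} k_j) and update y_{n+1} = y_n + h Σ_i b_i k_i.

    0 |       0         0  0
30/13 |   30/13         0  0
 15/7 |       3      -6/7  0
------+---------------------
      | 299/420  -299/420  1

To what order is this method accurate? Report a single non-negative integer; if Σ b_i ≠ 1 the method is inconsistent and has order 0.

b = (299/420, -299/420, 1)
c = (0, 30/13, 15/7)
Ac = (0, 0, -180/91)
Σ b_i: 299/420·1 + (-299/420)·1 + 1·1 = 1 ✓
b·c: (-299/420)·30/13 + 1·15/7 = 1/2 ✓
b·c²: (-299/420)·900/169 + 1·225/49 = 510/637 ≠ 1/3 ⇒ order 2.
b·Ac: 1·(-180/91) = -180/91 ≠ 1/6

2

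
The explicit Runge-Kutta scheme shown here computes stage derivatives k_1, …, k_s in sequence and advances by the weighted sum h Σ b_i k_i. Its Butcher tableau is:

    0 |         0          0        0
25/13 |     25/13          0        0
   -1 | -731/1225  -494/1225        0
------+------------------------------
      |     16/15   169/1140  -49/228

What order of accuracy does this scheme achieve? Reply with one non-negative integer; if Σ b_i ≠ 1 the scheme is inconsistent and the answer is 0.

3

b = (16/15, 169/1140, -49/228)
c = (0, 25/13, -1)
Ac = (0, 0, -38/49)
Σ b_i: 16/15·1 + 169/1140·1 + (-49/228)·1 = 1 ✓
b·c: 169/1140·25/13 + (-49/228)·(-1) = 1/2 ✓
b·c²: 169/1140·625/169 + (-49/228)·1 = 1/3 ✓
b·Ac: (-49/228)·(-38/49) = 1/6 ✓; 3 stages ⇒ order 3.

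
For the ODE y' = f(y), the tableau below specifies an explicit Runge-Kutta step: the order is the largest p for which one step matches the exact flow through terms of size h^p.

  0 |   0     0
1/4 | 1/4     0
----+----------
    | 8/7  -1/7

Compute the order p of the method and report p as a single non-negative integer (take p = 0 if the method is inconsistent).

b = (8/7, -1/7)
c = (0, 1/4)
Σ b_i: 8/7·1 + (-1/7)·1 = 1 ✓
b·c: (-1/7)·1/4 = -1/28 ≠ 1/2 ⇒ order 1.

1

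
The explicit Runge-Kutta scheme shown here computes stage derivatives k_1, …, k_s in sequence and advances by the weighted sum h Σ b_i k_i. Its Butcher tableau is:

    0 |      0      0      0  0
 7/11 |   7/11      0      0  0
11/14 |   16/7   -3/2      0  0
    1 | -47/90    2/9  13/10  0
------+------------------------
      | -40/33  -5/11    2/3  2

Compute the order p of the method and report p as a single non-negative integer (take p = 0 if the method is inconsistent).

1

b = (-40/33, -5/11, 2/3, 2)
c = (0, 7/11, 11/14, 1)
Ac = (0, 0, -21/22, 16117/13860)
Σ b_i: (-40/33)·1 + (-5/11)·1 + 2/3·1 + 2·1 = 1 ✓
b·c: (-5/11)·7/11 + 2/3·11/14 + 2·1 = 5678/2541 ≠ 1/2 ⇒ order 1.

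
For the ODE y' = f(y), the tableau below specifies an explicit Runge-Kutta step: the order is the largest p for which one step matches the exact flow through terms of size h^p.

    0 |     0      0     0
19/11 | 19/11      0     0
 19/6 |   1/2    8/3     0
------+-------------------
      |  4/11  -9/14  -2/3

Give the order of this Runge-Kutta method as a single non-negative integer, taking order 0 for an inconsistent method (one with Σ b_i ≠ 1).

b = (4/11, -9/14, -2/3)
c = (0, 19/11, 19/6)
Ac = (0, 0, 152/33)
Σ b_i: 4/11·1 + (-9/14)·1 + (-2/3)·1 = -437/462 ≠ 1 ⇒ order 0.

0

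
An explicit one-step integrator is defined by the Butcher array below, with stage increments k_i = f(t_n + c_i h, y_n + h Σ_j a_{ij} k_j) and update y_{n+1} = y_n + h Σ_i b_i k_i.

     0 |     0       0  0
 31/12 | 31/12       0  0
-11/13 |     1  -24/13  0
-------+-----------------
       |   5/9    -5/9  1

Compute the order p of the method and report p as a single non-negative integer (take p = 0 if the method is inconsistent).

1

b = (5/9, -5/9, 1)
c = (0, 31/12, -11/13)
Ac = (0, 0, -62/13)
Σ b_i: 5/9·1 + (-5/9)·1 + 1·1 = 1 ✓
b·c: (-5/9)·31/12 + 1·(-11/13) = -3203/1404 ≠ 1/2 ⇒ order 1.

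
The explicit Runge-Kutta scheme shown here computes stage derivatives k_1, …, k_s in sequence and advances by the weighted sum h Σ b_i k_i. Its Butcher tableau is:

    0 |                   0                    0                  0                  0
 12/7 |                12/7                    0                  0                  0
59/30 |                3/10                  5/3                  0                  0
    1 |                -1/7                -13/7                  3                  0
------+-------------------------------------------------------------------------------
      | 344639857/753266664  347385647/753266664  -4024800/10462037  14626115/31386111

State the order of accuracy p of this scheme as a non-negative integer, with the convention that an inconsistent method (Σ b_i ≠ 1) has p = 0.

3

b = (344639857/753266664, 347385647/753266664, -4024800/10462037, 14626115/31386111)
c = (0, 12/7, 59/30, 1)
Ac = (0, 0, 20/7, 1331/490)
Σ b_i: 344639857/753266664·1 + 347385647/753266664·1 + (-4024800/10462037)·1 + 14626115/31386111·1 = 1 ✓
b·c: 347385647/753266664·12/7 + (-4024800/10462037)·59/30 + 14626115/31386111·1 = 1/2 ✓
b·c²: 347385647/753266664·144/49 + (-4024800/10462037)·3481/900 + 14626115/31386111·1 = 1/3 ✓
b·Ac: (-4024800/10462037)·20/7 + 14626115/31386111·1331/490 = 1/6 ✓
b·c³: 347385647/753266664·1728/343 + (-4024800/10462037)·205379/27000 + 14626115/31386111·1 = -150457003/1098513885 ≠ 1/4 ⇒ order 3.
b·(c∘Ac): (-4024800/10462037)·118/21 + 14626115/31386111·1331/490 = -393642541/439405554 ≠ 1/8
b·Ac²: (-4024800/10462037)·240/49 + 14626115/31386111·632383/102900 = 12913505641/13182166620 ≠ 1/12
b·A²c: 14626115/31386111·60/7 = 41788900/10462037 ≠ 1/24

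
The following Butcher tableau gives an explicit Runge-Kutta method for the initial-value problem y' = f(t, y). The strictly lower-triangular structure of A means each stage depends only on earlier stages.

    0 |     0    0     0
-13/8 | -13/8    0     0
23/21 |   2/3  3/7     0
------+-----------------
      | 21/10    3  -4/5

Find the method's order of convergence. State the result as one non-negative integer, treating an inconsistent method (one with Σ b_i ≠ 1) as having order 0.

0

b = (21/10, 3, -4/5)
c = (0, -13/8, 23/21)
Ac = (0, 0, -39/56)
Σ b_i: 21/10·1 + 3·1 + (-4/5)·1 = 43/10 ≠ 1 ⇒ order 0.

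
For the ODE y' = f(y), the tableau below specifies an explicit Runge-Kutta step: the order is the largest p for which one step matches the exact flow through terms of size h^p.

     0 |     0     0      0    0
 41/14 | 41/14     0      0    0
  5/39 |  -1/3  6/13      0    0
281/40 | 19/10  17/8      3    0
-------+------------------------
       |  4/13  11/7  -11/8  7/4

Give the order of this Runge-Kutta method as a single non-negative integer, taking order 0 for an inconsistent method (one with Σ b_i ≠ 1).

b = (4/13, 11/7, -11/8, 7/4)
c = (0, 41/14, 5/39, 281/40)
Ac = (0, 0, 123/91, 9621/1456)
Σ b_i: 4/13·1 + 11/7·1 + (-11/8)·1 + 7/4·1 = 1641/728 ≠ 1 ⇒ order 0.

0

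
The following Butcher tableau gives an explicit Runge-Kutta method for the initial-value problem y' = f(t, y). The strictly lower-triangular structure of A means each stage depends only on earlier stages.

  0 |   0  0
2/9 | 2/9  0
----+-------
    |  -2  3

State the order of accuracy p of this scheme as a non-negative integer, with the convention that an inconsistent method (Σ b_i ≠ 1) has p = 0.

b = (-2, 3)
c = (0, 2/9)
Σ b_i: (-2)·1 + 3·1 = 1 ✓
b·c: 3·2/9 = 2/3 ≠ 1/2 ⇒ order 1.

1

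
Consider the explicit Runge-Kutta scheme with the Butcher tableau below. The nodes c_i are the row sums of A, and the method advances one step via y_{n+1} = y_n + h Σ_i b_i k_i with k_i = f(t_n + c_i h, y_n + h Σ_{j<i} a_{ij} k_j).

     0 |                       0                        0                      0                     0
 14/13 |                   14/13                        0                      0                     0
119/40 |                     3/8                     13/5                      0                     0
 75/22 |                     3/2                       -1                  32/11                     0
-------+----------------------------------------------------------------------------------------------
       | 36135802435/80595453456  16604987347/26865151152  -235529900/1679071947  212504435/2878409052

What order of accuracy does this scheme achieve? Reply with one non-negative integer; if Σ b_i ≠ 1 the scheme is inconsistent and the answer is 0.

b = (36135802435/80595453456, 16604987347/26865151152, -235529900/1679071947, 212504435/2878409052)
c = (0, 14/13, 119/40, 75/22)
Ac = (0, 0, 14/5, 5418/715)
Σ b_i: 36135802435/80595453456·1 + 16604987347/26865151152·1 + (-235529900/1679071947)·1 + 212504435/2878409052·1 = 1 ✓
b·c: 16604987347/26865151152·14/13 + (-235529900/1679071947)·119/40 + 212504435/2878409052·75/22 = 1/2 ✓
b·c²: 16604987347/26865151152·196/169 + (-235529900/1679071947)·14161/1600 + 212504435/2878409052·5625/484 = 1/3 ✓
b·Ac: (-235529900/1679071947)·14/5 + 212504435/2878409052·5418/715 = 1/6 ✓
b·c³: 16604987347/26865151152·2744/2197 + (-235529900/1679071947)·1685159/64000 + 212504435/2878409052·421875/10648 = 77165720831/21952666369920 ≠ 1/4 ⇒ order 3.
b·(c∘Ac): (-235529900/1679071947)·833/100 + 212504435/2878409052·40635/1573 = 708739451/959469684 ≠ 1/8
b·Ac²: (-235529900/1679071947)·196/65 + 212504435/2878409052·2285409/92950 = 173656010227/124731058920 ≠ 1/12
b·A²c: 212504435/2878409052·448/55 = 432736304/719602263 ≠ 1/24

3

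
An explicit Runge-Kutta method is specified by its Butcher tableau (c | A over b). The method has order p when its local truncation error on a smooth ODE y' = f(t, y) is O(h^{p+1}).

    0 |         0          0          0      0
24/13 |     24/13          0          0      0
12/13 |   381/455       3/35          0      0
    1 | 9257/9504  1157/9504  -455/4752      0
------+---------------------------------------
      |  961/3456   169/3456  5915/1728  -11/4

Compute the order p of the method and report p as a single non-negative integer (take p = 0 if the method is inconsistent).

4

b = (961/3456, 169/3456, 5915/1728, -11/4)
c = (0, 24/13, 12/13, 1)
Ac = (0, 0, 72/455, 3/22)
Σ b_i: 961/3456·1 + 169/3456·1 + 5915/1728·1 + (-11/4)·1 = 1 ✓
b·c: 169/3456·24/13 + 5915/1728·12/13 + (-11/4)·1 = 1/2 ✓
b·c²: 169/3456·576/169 + 5915/1728·144/169 + (-11/4)·1 = 1/3 ✓
b·Ac: 5915/1728·72/455 + (-11/4)·3/22 = 1/6 ✓
b·c³: 169/3456·13824/2197 + 5915/1728·1728/2197 + (-11/4)·1 = 1/4 ✓
b·(c∘Ac): 5915/1728·864/5915 + (-11/4)·3/22 = 1/8 ✓
b·Ac²: 5915/1728·1728/5915 + (-11/4)·1/3 = 1/12 ✓
b·A²c: (-11/4)·(-1/66) = 1/24 ✓; 4 stages ⇒ order 4.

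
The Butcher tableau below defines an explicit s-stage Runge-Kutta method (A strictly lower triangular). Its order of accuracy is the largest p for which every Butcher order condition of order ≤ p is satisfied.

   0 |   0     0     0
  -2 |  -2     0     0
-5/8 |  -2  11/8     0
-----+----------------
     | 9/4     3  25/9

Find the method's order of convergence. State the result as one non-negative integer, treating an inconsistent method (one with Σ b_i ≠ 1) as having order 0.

b = (9/4, 3, 25/9)
c = (0, -2, -5/8)
Ac = (0, 0, -11/4)
Σ b_i: 9/4·1 + 3·1 + 25/9·1 = 289/36 ≠ 1 ⇒ order 0.

0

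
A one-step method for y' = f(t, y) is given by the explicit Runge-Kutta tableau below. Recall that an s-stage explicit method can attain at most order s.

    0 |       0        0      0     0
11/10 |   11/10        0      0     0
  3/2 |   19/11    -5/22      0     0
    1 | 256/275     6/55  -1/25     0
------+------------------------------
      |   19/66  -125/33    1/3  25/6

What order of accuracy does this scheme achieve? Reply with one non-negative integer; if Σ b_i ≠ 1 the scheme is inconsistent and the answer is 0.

4

b = (19/66, -125/33, 1/3, 25/6)
c = (0, 11/10, 3/2, 1)
Ac = (0, 0, -1/4, 3/50)
Σ b_i: 19/66·1 + (-125/33)·1 + 1/3·1 + 25/6·1 = 1 ✓
b·c: (-125/33)·11/10 + 1/3·3/2 + 25/6·1 = 1/2 ✓
b·c²: (-125/33)·121/100 + 1/3·9/4 + 25/6·1 = 1/3 ✓
b·Ac: 1/3·(-1/4) + 25/6·3/50 = 1/6 ✓
b·c³: (-125/33)·1331/1000 + 1/3·27/8 + 25/6·1 = 1/4 ✓
b·(c∘Ac): 1/3·(-3/8) + 25/6·3/50 = 1/8 ✓
b·Ac²: 1/3·(-11/40) + 25/6·21/500 = 1/12 ✓
b·A²c: 25/6·1/100 = 1/24 ✓; 4 stages ⇒ order 4.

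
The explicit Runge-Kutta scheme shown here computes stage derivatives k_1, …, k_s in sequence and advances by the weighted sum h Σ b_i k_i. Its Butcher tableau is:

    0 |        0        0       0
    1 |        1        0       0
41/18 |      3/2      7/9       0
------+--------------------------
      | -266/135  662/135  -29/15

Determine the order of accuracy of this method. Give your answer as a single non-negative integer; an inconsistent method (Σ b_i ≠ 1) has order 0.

b = (-266/135, 662/135, -29/15)
c = (0, 1, 41/18)
Ac = (0, 0, 7/9)
Σ b_i: (-266/135)·1 + 662/135·1 + (-29/15)·1 = 1 ✓
b·c: 662/135·1 + (-29/15)·41/18 = 1/2 ✓
b·c²: 662/135·1 + (-29/15)·1681/324 = -24917/4860 ≠ 1/3 ⇒ order 2.
b·Ac: (-29/15)·7/9 = -203/135 ≠ 1/6

2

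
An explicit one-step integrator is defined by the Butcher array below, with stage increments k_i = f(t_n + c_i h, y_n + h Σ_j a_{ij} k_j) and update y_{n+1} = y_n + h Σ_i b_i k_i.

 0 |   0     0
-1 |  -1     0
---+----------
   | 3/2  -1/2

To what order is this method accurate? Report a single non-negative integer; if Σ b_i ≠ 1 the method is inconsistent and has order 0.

2

b = (3/2, -1/2)
c = (0, -1)
Σ b_i: 3/2·1 + (-1/2)·1 = 1 ✓
b·c: (-1/2)·(-1) = 1/2 ✓; 2 stages ⇒ order 2.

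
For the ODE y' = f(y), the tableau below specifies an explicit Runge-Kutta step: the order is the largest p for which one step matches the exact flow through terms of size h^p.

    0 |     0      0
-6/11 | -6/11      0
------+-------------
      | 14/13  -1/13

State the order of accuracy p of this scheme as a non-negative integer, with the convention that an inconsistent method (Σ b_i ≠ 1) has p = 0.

1

b = (14/13, -1/13)
c = (0, -6/11)
Σ b_i: 14/13·1 + (-1/13)·1 = 1 ✓
b·c: (-1/13)·(-6/11) = 6/143 ≠ 1/2 ⇒ order 1.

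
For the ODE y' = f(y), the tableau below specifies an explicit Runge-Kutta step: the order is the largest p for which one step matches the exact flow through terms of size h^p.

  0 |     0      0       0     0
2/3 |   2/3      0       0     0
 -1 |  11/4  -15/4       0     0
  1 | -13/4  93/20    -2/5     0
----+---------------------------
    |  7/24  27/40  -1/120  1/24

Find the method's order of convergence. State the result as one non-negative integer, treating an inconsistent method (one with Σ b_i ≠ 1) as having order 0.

b = (7/24, 27/40, -1/120, 1/24)
c = (0, 2/3, -1, 1)
Ac = (0, 0, -5/2, 7/2)
Σ b_i: 7/24·1 + 27/40·1 + (-1/120)·1 + 1/24·1 = 1 ✓
b·c: 27/40·2/3 + (-1/120)·(-1) + 1/24·1 = 1/2 ✓
b·c²: 27/40·4/9 + (-1/120)·1 + 1/24·1 = 1/3 ✓
b·Ac: (-1/120)·(-5/2) + 1/24·7/2 = 1/6 ✓
b·c³: 27/40·8/27 + (-1/120)·(-1) + 1/24·1 = 1/4 ✓
b·(c∘Ac): (-1/120)·5/2 + 1/24·7/2 = 1/8 ✓
b·Ac²: (-1/120)·(-5/3) + 1/24·5/3 = 1/12 ✓
b·A²c: 1/24·1 = 1/24 ✓; 4 stages ⇒ order 4.

4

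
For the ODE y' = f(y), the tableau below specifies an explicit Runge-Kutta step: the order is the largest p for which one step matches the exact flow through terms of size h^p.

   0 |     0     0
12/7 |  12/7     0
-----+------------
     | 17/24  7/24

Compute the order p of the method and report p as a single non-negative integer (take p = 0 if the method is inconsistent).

b = (17/24, 7/24)
c = (0, 12/7)
Σ b_i: 17/24·1 + 7/24·1 = 1 ✓
b·c: 7/24·12/7 = 1/2 ✓; 2 stages ⇒ order 2.

2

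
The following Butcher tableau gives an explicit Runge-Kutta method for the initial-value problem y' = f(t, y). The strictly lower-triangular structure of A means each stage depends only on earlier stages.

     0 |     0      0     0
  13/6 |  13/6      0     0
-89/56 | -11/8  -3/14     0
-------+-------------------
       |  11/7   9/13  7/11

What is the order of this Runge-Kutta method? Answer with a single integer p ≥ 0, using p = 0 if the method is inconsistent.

0

b = (11/7, 9/13, 7/11)
c = (0, 13/6, -89/56)
Ac = (0, 0, -13/28)
Σ b_i: 11/7·1 + 9/13·1 + 7/11·1 = 2903/1001 ≠ 1 ⇒ order 0.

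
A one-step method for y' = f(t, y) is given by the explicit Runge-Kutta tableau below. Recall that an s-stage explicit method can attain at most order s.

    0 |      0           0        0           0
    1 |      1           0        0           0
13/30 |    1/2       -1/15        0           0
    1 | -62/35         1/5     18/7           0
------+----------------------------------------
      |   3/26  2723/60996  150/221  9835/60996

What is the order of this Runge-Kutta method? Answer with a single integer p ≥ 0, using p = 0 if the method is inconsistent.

3

b = (3/26, 2723/60996, 150/221, 9835/60996)
c = (0, 1, 13/30, 1)
Ac = (0, 0, -1/15, 46/35)
Σ b_i: 3/26·1 + 2723/60996·1 + 150/221·1 + 9835/60996·1 = 1 ✓
b·c: 2723/60996·1 + 150/221·13/30 + 9835/60996·1 = 1/2 ✓
b·c²: 2723/60996·1 + 150/221·169/900 + 9835/60996·1 = 1/3 ✓
b·Ac: 150/221·(-1/15) + 9835/60996·46/35 = 1/6 ✓
b·c³: 2723/60996·1 + 150/221·2197/27000 + 9835/60996·1 = 47/180 ≠ 1/4 ⇒ order 3.
b·(c∘Ac): 150/221·(-13/450) + 9835/60996·46/35 = 5/26 ≠ 1/8
b·Ac²: 150/221·(-1/15) + 9835/60996·239/350 = 179/2760 ≠ 1/12
b·A²c: 9835/60996·(-6/35) = -281/10166 ≠ 1/24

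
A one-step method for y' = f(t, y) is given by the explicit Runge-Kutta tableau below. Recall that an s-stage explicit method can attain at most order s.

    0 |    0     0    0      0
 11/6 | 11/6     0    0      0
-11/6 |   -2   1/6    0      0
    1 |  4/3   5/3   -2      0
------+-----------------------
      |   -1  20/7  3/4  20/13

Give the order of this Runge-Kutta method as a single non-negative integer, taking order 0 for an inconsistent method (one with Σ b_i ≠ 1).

0

b = (-1, 20/7, 3/4, 20/13)
c = (0, 11/6, -11/6, 1)
Ac = (0, 0, 11/36, 121/18)
Σ b_i: (-1)·1 + 20/7·1 + 3/4·1 + 20/13·1 = 1509/364 ≠ 1 ⇒ order 0.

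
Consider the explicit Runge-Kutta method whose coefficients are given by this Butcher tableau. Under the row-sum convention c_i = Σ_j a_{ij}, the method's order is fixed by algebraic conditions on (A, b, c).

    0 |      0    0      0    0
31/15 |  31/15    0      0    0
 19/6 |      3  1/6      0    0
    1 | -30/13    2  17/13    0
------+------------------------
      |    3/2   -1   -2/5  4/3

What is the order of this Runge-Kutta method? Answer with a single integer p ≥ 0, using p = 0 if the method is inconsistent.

0

b = (3/2, -1, -2/5, 4/3)
c = (0, 31/15, 19/6, 1)
Ac = (0, 0, 31/90, 3227/390)
Σ b_i: 3/2·1 + (-1)·1 + (-2/5)·1 + 4/3·1 = 43/30 ≠ 1 ⇒ order 0.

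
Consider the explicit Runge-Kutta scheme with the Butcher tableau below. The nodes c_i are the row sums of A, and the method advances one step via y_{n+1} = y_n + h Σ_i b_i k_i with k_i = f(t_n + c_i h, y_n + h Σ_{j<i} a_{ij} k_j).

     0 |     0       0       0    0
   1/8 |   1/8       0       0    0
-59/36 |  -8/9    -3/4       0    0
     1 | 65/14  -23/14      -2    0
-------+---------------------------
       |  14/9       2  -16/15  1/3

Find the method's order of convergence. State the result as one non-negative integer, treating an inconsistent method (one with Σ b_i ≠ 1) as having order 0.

b = (14/9, 2, -16/15, 1/3)
c = (0, 1/8, -59/36, 1)
Ac = (0, 0, -3/32, 3097/1008)
Σ b_i: 14/9·1 + 2·1 + (-16/15)·1 + 1/3·1 = 127/45 ≠ 1 ⇒ order 0.

0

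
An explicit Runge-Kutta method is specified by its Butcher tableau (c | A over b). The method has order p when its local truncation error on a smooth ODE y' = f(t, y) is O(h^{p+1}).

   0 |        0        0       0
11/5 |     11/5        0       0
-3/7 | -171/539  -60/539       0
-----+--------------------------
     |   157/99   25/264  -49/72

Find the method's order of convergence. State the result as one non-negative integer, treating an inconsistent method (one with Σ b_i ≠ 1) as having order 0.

3

b = (157/99, 25/264, -49/72)
c = (0, 11/5, -3/7)
Ac = (0, 0, -12/49)
Σ b_i: 157/99·1 + 25/264·1 + (-49/72)·1 = 1 ✓
b·c: 25/264·11/5 + (-49/72)·(-3/7) = 1/2 ✓
b·c²: 25/264·121/25 + (-49/72)·9/49 = 1/3 ✓
b·Ac: (-49/72)·(-12/49) = 1/6 ✓; 3 stages ⇒ order 3.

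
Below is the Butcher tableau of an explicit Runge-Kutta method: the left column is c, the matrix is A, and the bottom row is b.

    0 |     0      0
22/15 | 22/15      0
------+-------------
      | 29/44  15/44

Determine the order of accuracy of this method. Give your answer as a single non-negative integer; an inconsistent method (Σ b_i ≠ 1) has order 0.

2

b = (29/44, 15/44)
c = (0, 22/15)
Σ b_i: 29/44·1 + 15/44·1 = 1 ✓
b·c: 15/44·22/15 = 1/2 ✓; 2 stages ⇒ order 2.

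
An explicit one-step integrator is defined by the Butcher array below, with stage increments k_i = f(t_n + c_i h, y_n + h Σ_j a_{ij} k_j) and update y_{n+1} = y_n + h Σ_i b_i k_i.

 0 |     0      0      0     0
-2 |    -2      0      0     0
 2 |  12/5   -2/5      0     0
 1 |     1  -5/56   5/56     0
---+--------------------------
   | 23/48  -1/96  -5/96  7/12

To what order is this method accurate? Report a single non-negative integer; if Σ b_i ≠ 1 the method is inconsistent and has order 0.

4

b = (23/48, -1/96, -5/96, 7/12)
c = (0, -2, 2, 1)
Ac = (0, 0, 4/5, 5/14)
Σ b_i: 23/48·1 + (-1/96)·1 + (-5/96)·1 + 7/12·1 = 1 ✓
b·c: (-1/96)·(-2) + (-5/96)·2 + 7/12·1 = 1/2 ✓
b·c²: (-1/96)·4 + (-5/96)·4 + 7/12·1 = 1/3 ✓
b·Ac: (-5/96)·4/5 + 7/12·5/14 = 1/6 ✓
b·c³: (-1/96)·(-8) + (-5/96)·8 + 7/12·1 = 1/4 ✓
b·(c∘Ac): (-5/96)·8/5 + 7/12·5/14 = 1/8 ✓
b·Ac²: (-5/96)·(-8/5) = 1/12 ✓
b·A²c: 7/12·1/14 = 1/24 ✓; 4 stages ⇒ order 4.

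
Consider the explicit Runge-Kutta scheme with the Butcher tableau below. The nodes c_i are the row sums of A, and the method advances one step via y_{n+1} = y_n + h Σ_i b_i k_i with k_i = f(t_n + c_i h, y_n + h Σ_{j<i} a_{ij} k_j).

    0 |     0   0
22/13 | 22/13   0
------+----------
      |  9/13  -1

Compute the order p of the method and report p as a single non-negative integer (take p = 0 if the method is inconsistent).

0

b = (9/13, -1)
c = (0, 22/13)
Σ b_i: 9/13·1 + (-1)·1 = -4/13 ≠ 1 ⇒ order 0.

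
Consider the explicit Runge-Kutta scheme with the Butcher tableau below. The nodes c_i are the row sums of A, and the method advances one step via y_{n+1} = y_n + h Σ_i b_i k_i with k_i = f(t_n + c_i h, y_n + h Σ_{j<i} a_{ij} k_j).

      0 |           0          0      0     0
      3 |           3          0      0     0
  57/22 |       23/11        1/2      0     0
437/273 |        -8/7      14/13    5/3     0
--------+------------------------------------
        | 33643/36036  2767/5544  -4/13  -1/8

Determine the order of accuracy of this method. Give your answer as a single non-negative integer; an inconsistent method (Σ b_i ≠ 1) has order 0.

b = (33643/36036, 2767/5544, -4/13, -1/8)
c = (0, 3, 57/22, 437/273)
Ac = (0, 0, 3/2, 2159/286)
Σ b_i: 33643/36036·1 + 2767/5544·1 + (-4/13)·1 + (-1/8)·1 = 1 ✓
b·c: 2767/5544·3 + (-4/13)·57/22 + (-1/8)·437/273 = 1/2 ✓
b·c²: 2767/5544·9 + (-4/13)·3249/484 + (-1/8)·190969/74529 = 75971677/36072036 ≠ 1/3 ⇒ order 2.
b·Ac: (-4/13)·3/2 + (-1/8)·2159/286 = -3215/2288 ≠ 1/6

2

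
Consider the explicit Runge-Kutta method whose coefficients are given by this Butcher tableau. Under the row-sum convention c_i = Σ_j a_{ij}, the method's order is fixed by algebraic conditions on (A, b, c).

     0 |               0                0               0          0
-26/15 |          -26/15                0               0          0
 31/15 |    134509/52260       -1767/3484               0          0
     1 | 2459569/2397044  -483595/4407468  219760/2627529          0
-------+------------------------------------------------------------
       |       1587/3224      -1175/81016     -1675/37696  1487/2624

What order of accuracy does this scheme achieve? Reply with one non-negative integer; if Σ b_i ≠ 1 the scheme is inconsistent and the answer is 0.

4

b = (1587/3224, -1175/81016, -1675/37696, 1487/2624)
c = (0, -26/15, 31/15, 1)
Ac = (0, 0, 589/670, 3239/8922)
Σ b_i: 1587/3224·1 + (-1175/81016)·1 + (-1675/37696)·1 + 1487/2624·1 = 1 ✓
b·c: (-1175/81016)·(-26/15) + (-1675/37696)·31/15 + 1487/2624·1 = 1/2 ✓
b·c²: (-1175/81016)·676/225 + (-1675/37696)·961/225 + 1487/2624·1 = 1/3 ✓
b·Ac: (-1675/37696)·589/670 + 1487/2624·3239/8922 = 1/6 ✓
b·c³: (-1175/81016)·(-17576/3375) + (-1675/37696)·29791/3375 + 1487/2624·1 = 1/4 ✓
b·(c∘Ac): (-1675/37696)·18259/10050 + 1487/2624·3239/8922 = 1/8 ✓
b·Ac²: (-1675/37696)·(-7657/5025) + 1487/2624·41/1487 = 1/12 ✓
b·A²c: 1487/2624·328/4461 = 1/24 ✓; 4 stages ⇒ order 4.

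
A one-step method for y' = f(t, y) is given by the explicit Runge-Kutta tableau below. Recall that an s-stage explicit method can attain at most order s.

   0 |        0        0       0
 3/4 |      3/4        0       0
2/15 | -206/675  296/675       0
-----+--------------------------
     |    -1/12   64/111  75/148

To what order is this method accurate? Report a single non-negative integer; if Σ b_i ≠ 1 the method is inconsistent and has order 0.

b = (-1/12, 64/111, 75/148)
c = (0, 3/4, 2/15)
Ac = (0, 0, 74/225)
Σ b_i: (-1/12)·1 + 64/111·1 + 75/148·1 = 1 ✓
b·c: 64/111·3/4 + 75/148·2/15 = 1/2 ✓
b·c²: 64/111·9/16 + 75/148·4/225 = 1/3 ✓
b·Ac: 75/148·74/225 = 1/6 ✓; 3 stages ⇒ order 3.

3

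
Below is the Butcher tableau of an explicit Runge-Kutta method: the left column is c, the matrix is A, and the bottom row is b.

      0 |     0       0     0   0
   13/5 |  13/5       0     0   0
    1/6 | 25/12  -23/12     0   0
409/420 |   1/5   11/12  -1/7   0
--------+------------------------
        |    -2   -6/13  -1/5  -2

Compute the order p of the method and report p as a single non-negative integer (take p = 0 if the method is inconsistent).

b = (-2, -6/13, -1/5, -2)
c = (0, 13/5, 1/6, 409/420)
Ac = (0, 0, -299/60, 991/420)
Σ b_i: (-2)·1 + (-6/13)·1 + (-1/5)·1 + (-2)·1 = -303/65 ≠ 1 ⇒ order 0.

0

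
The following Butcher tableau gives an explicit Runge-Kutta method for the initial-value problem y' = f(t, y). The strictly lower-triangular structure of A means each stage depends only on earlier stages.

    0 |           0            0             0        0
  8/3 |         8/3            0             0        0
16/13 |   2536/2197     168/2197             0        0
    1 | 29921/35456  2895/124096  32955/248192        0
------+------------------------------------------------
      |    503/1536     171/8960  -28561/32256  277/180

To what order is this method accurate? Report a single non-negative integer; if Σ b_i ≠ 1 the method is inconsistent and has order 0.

b = (503/1536, 171/8960, -28561/32256, 277/180)
c = (0, 8/3, 16/13, 1)
Ac = (0, 0, 448/2197, 125/554)
Σ b_i: 503/1536·1 + 171/8960·1 + (-28561/32256)·1 + 277/180·1 = 1 ✓
b·c: 171/8960·8/3 + (-28561/32256)·16/13 + 277/180·1 = 1/2 ✓
b·c²: 171/8960·64/9 + (-28561/32256)·256/169 + 277/180·1 = 1/3 ✓
b·Ac: (-28561/32256)·448/2197 + 277/180·125/554 = 1/6 ✓
b·c³: 171/8960·512/27 + (-28561/32256)·4096/2197 + 277/180·1 = 1/4 ✓
b·(c∘Ac): (-28561/32256)·7168/28561 + 277/180·125/554 = 1/8 ✓
b·Ac²: (-28561/32256)·3584/6591 + 277/180·305/831 = 1/12 ✓
b·A²c: 277/180·15/554 = 1/24 ✓; 4 stages ⇒ order 4.

4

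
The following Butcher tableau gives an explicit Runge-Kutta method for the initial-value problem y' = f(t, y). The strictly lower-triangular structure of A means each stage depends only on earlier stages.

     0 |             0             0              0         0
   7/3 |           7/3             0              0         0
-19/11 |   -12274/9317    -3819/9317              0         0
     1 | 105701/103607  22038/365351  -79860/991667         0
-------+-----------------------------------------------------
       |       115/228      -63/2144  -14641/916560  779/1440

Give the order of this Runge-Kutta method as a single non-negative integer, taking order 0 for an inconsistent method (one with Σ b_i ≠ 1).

b = (115/228, -63/2144, -14641/916560, 779/1440)
c = (0, 7/3, -19/11, 1)
Ac = (0, 0, -1273/1331, 218/779)
Σ b_i: 115/228·1 + (-63/2144)·1 + (-14641/916560)·1 + 779/1440·1 = 1 ✓
b·c: (-63/2144)·7/3 + (-14641/916560)·(-19/11) + 779/1440·1 = 1/2 ✓
b·c²: (-63/2144)·49/9 + (-14641/916560)·361/121 + 779/1440·1 = 1/3 ✓
b·Ac: (-14641/916560)·(-1273/1331) + 779/1440·218/779 = 1/6 ✓
b·c³: (-63/2144)·343/27 + (-14641/916560)·(-6859/1331) + 779/1440·1 = 1/4 ✓
b·(c∘Ac): (-14641/916560)·24187/14641 + 779/1440·218/779 = 1/8 ✓
b·Ac²: (-14641/916560)·(-8911/3993) + 779/1440·206/2337 = 1/12 ✓
b·A²c: 779/1440·60/779 = 1/24 ✓; 4 stages ⇒ order 4.

4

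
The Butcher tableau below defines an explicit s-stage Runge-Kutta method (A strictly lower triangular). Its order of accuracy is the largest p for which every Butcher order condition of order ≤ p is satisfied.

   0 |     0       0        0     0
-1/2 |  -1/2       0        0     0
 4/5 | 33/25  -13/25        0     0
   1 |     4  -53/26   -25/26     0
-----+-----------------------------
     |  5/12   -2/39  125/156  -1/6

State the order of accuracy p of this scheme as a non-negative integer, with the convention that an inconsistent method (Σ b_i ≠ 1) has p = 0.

b = (5/12, -2/39, 125/156, -1/6)
c = (0, -1/2, 4/5, 1)
Ac = (0, 0, 13/50, 1/4)
Σ b_i: 5/12·1 + (-2/39)·1 + 125/156·1 + (-1/6)·1 = 1 ✓
b·c: (-2/39)·(-1/2) + 125/156·4/5 + (-1/6)·1 = 1/2 ✓
b·c²: (-2/39)·1/4 + 125/156·16/25 + (-1/6)·1 = 1/3 ✓
b·Ac: 125/156·13/50 + (-1/6)·1/4 = 1/6 ✓
b·c³: (-2/39)·(-1/8) + 125/156·64/125 + (-1/6)·1 = 1/4 ✓
b·(c∘Ac): 125/156·26/125 + (-1/6)·1/4 = 1/8 ✓
b·Ac²: 125/156·(-13/100) + (-1/6)·(-9/8) = 1/12 ✓
b·A²c: (-1/6)·(-1/4) = 1/24 ✓; 4 stages ⇒ order 4.

4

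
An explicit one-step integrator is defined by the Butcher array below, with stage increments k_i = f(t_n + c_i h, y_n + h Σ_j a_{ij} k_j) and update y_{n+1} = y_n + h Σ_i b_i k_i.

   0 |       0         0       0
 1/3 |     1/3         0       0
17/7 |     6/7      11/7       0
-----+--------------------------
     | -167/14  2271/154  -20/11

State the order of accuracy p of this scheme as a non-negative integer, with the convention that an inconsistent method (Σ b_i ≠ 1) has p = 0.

2

b = (-167/14, 2271/154, -20/11)
c = (0, 1/3, 17/7)
Ac = (0, 0, 11/21)
Σ b_i: (-167/14)·1 + 2271/154·1 + (-20/11)·1 = 1 ✓
b·c: 2271/154·1/3 + (-20/11)·17/7 = 1/2 ✓
b·c²: 2271/154·1/9 + (-20/11)·289/49 = -2671/294 ≠ 1/3 ⇒ order 2.
b·Ac: (-20/11)·11/21 = -20/21 ≠ 1/6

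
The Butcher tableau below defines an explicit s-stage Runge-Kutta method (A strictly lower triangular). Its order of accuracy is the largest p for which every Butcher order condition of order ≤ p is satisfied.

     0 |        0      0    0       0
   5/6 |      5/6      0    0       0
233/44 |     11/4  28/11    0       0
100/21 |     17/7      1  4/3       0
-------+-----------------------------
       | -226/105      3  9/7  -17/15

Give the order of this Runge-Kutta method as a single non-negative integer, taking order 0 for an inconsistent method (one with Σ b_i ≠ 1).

b = (-226/105, 3, 9/7, -17/15)
c = (0, 5/6, 233/44, 100/21)
Ac = (0, 0, 70/33, 521/66)
Σ b_i: (-226/105)·1 + 3·1 + 9/7·1 + (-17/15)·1 = 1 ✓
b·c: 3·5/6 + 9/7·233/44 + (-17/15)·100/21 = 1549/396 ≠ 1/2 ⇒ order 1.

1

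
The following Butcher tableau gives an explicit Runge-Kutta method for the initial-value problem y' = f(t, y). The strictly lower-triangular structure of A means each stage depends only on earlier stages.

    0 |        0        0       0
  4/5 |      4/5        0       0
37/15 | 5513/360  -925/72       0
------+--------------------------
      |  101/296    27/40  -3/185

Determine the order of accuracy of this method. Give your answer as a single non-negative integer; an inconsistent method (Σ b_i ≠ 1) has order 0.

b = (101/296, 27/40, -3/185)
c = (0, 4/5, 37/15)
Ac = (0, 0, -185/18)
Σ b_i: 101/296·1 + 27/40·1 + (-3/185)·1 = 1 ✓
b·c: 27/40·4/5 + (-3/185)·37/15 = 1/2 ✓
b·c²: 27/40·16/25 + (-3/185)·1369/225 = 1/3 ✓
b·Ac: (-3/185)·(-185/18) = 1/6 ✓; 3 stages ⇒ order 3.

3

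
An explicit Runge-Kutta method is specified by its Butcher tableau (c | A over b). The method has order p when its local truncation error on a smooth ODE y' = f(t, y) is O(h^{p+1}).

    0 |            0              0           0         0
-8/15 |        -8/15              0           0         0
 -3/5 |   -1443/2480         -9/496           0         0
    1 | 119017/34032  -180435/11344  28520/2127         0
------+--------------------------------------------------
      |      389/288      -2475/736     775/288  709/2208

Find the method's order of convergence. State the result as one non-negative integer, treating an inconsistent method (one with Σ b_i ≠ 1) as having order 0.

4

b = (389/288, -2475/736, 775/288, 709/2208)
c = (0, -8/15, -3/5, 1)
Ac = (0, 0, 3/310, 621/1418)
Σ b_i: 389/288·1 + (-2475/736)·1 + 775/288·1 + 709/2208·1 = 1 ✓
b·c: (-2475/736)·(-8/15) + 775/288·(-3/5) + 709/2208·1 = 1/2 ✓
b·c²: (-2475/736)·64/225 + 775/288·9/25 + 709/2208·1 = 1/3 ✓
b·Ac: 775/288·3/310 + 709/2208·621/1418 = 1/6 ✓
b·c³: (-2475/736)·(-512/3375) + 775/288·(-27/125) + 709/2208·1 = 1/4 ✓
b·(c∘Ac): 775/288·(-9/1550) + 709/2208·621/1418 = 1/8 ✓
b·Ac²: 775/288·(-4/775) + 709/2208·644/2127 = 1/12 ✓
b·A²c: 709/2208·92/709 = 1/24 ✓; 4 stages ⇒ order 4.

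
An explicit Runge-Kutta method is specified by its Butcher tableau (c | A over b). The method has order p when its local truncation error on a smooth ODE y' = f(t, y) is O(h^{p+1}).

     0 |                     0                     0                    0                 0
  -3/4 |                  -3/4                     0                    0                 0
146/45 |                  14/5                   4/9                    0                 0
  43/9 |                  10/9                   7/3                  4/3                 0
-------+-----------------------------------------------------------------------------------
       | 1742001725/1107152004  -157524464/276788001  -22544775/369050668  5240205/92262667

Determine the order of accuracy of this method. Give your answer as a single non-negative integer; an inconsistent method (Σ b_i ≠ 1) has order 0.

3

b = (1742001725/1107152004, -157524464/276788001, -22544775/369050668, 5240205/92262667)
c = (0, -3/4, 146/45, 43/9)
Ac = (0, 0, -1/3, 1391/540)
Σ b_i: 1742001725/1107152004·1 + (-157524464/276788001)·1 + (-22544775/369050668)·1 + 5240205/92262667·1 = 1 ✓
b·c: (-157524464/276788001)·(-3/4) + (-22544775/369050668)·146/45 + 5240205/92262667·43/9 = 1/2 ✓
b·c²: (-157524464/276788001)·9/16 + (-22544775/369050668)·21316/2025 + 5240205/92262667·1849/81 = 1/3 ✓
b·Ac: (-22544775/369050668)·(-1/3) + 5240205/92262667·1391/540 = 1/6 ✓
b·c³: (-157524464/276788001)·(-27/64) + (-22544775/369050668)·3112136/91125 + 5240205/92262667·79507/729 = 72211576799/16607280060 ≠ 1/4 ⇒ order 3.
b·(c∘Ac): (-22544775/369050668)·(-146/135) + 5240205/92262667·59813/4860 = 7623471467/9964368036 ≠ 1/8
b·Ac²: (-22544775/369050668)·1/4 + 5240205/92262667·1491799/97200 = 85337478563/99643680360 ≠ 1/12
b·A²c: 5240205/92262667·(-4/9) = -2328980/92262667 ≠ 1/24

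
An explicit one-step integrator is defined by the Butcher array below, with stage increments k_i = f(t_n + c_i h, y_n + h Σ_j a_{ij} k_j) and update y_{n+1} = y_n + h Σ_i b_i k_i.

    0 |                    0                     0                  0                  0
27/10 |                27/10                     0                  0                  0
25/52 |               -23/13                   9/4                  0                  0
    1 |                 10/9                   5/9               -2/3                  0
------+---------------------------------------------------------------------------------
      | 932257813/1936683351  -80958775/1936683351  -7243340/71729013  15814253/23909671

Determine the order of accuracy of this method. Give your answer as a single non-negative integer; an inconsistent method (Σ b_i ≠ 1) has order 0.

3

b = (932257813/1936683351, -80958775/1936683351, -7243340/71729013, 15814253/23909671)
c = (0, 27/10, 25/52, 1)
Ac = (0, 0, 243/40, 46/39)
Σ b_i: 932257813/1936683351·1 + (-80958775/1936683351)·1 + (-7243340/71729013)·1 + 15814253/23909671·1 = 1 ✓
b·c: (-80958775/1936683351)·27/10 + (-7243340/71729013)·25/52 + 15814253/23909671·1 = 1/2 ✓
b·c²: (-80958775/1936683351)·729/100 + (-7243340/71729013)·625/2704 + 15814253/23909671·1 = 1/3 ✓
b·Ac: (-7243340/71729013)·243/40 + 15814253/23909671·46/39 = 1/6 ✓
b·c³: (-80958775/1936683351)·19683/1000 + (-7243340/71729013)·15625/140608 + 15814253/23909671·1 = -12876344869/74598173520 ≠ 1/4 ⇒ order 3.
b·(c∘Ac): (-7243340/71729013)·1215/416 + 15814253/23909671·46/39 = 278421583/573832104 ≠ 1/8
b·Ac²: (-7243340/71729013)·6561/400 + 15814253/23909671·79009/20280 = 34332327467/37299086760 ≠ 1/12
b·A²c: 15814253/23909671·(-81/20) = -1280954493/478193420 ≠ 1/24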